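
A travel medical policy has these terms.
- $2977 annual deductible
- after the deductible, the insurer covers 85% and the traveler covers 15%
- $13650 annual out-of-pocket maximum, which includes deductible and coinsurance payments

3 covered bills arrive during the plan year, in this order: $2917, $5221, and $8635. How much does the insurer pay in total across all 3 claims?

$11726.60

Bill 1, $2917: entire amount goes to the deductible. Cost to traveler: $2917. OOP to date $2917. Insurer: $2917 − $2917 = $0.
Bill 2, $5221: deductible takes $60, $5161 remains; coinsurance $5161 × 15% = $774.15. Cost to traveler: $834.15. OOP to date $3751.15. Insurer: $5221 − $834.15 = $4386.85.
Bill 3, $8635: deductible met; 15% of $8635 = $1295.25. Cost to traveler: $1295.25. OOP to date $5046.40. Insurer: $8635 − $1295.25 = $7339.75.
Insurer total = bills − traveler's total = $16773 − $5046.40 = $11726.60.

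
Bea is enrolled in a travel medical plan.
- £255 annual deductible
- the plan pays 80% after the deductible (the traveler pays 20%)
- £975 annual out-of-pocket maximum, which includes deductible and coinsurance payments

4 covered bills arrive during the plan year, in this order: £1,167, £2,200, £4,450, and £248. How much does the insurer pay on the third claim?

Claim 1 — £1,167: £255 finishes the deductible; £912 goes to coinsurance; coinsurance £912 × 20% = £182.40. Cost to traveler: £437.40. OOP to date £437.40. Plan pays £1,167 − £437.40 = £729.60.
Claim 2 — £2,200: 20% coinsurance on £2,200 = £440. Cost to traveler: £440. OOP to date £877.40. Insurer: £2,200 − £440 = £1,760.
Claim 3 — £4,450: 20% coinsurance on £4,450 = £890. OOP would hit £1,767.40 > £975, so the cap limits the traveler to £975 − £877.40 = £97.60. Insurer: £4,450 − £97.60 = £4,352.40.

£4,352.40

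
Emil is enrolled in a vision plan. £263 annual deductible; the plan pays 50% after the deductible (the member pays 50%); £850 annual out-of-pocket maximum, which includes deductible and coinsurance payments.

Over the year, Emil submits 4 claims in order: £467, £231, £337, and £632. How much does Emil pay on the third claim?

£168.50

Claim 1 (£467): £263 to deductible, leaving £204; 50% of £204 = £102. Member owes £365 (running OOP £365).
Claim 2 (£231): deductible met; 50% of £231 = £115.50. Cost to member: £115.50. OOP to date £480.50.
Claim 3 (£337): deductible met; 50% of £337 = £168.50. Member pays £168.50; OOP now £649.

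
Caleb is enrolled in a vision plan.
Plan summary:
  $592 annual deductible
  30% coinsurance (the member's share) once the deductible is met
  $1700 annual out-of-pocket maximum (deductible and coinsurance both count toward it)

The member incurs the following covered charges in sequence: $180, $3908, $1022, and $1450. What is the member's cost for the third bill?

$59.20

Claim 1 — $180: fully absorbed by the deductible. Cost to member: $180. OOP to date $180.
Claim 2 — $3908: $412 finishes the deductible; $3496 goes to coinsurance; member's 30% is $1048.80. Member pays $1460.80; OOP now $1640.80.
Claim 3 — $1022: deductible met; 30% of $1022 = $306.60. That would push OOP to $1947.40, over the $1700 cap, so member pays $1700 − $1640.80 = $59.20.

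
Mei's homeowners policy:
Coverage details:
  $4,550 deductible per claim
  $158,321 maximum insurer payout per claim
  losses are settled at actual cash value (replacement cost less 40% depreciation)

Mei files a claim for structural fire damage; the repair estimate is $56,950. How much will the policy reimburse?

At 40% depreciation, ACV = $56,950 − $22,780 = $34,170.
Less the $4,550 deductible: $34,170 − $4,550 = $29,620.
$29,620 ≤ $158,321, so the limit doesn't bind; insurer pays $29,620.

$29,620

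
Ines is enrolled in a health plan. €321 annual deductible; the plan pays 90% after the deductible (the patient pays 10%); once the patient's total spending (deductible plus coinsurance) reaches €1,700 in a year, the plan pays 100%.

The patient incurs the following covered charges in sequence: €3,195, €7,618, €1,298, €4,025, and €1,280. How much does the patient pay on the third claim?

#1 (€3,195): €321 finishes the deductible; €2,874 goes to coinsurance; 10% of €2,874 = €287.40. Patient owes €608.40 (running OOP €608.40).
#2 (€7,618): deductible already satisfied, so patient's share is 10% × €7,618 = €761.80. Patient owes €761.80 (running OOP €1,370.20).
#3 (€1,298): 10% coinsurance on €1,298 = €129.80. Patient pays €129.80; OOP now €1,500.

€129.80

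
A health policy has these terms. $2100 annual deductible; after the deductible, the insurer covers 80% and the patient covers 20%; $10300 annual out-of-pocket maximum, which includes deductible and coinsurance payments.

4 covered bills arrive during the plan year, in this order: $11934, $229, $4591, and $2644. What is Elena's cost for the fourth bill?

Bill 1, $11934: $2100 finishes the deductible; $9834 goes to coinsurance; 20% of $9834 = $1966.80. Patient pays $4066.80; OOP now $4066.80.
Bill 2, $229: deductible met; 20% of $229 = $45.80. Patient pays $45.80; OOP now $4112.60.
Bill 3, $4591: 20% coinsurance on $4591 = $918.20. Cost to patient: $918.20. OOP to date $5030.80.
Bill 4, $2644: deductible met; 20% of $2644 = $528.80. Patient pays $528.80; OOP now $5559.60.

$528.80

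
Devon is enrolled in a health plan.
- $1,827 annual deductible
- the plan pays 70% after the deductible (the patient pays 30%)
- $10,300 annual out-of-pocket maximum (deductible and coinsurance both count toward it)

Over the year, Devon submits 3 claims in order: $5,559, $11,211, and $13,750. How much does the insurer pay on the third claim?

$9,759.90

Claim 1 — $5,559: $1,827 to deductible, leaving $3,732; 30% of $3,732 = $1,119.60. Patient owes $2,946.60 (running OOP $2,946.60). Insurer: $5,559 − $2,946.60 = $2,612.40.
Claim 2 — $11,211: deductible already satisfied, so patient's share is 30% × $11,211 = $3,363.30. Cost to patient: $3,363.30. OOP to date $6,309.90. Insurer: $11,211 − $3,363.30 = $7,847.70.
Claim 3 — $13,750: deductible already satisfied, so patient's share is 30% × $13,750 = $4,125. That would push OOP to $10,434.90, over the $10,300 cap, so patient pays $10,300 − $6,309.90 = $3,990.10. Insurer: $13,750 − $3,990.10 = $9,759.90.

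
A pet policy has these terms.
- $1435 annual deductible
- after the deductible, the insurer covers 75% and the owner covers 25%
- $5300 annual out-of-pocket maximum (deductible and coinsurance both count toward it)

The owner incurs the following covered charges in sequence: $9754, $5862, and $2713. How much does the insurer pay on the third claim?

Claim 1 ($9754): $1435 to deductible, leaving $8319; 25% of $8319 = $2079.75. Owner pays $3514.75; OOP now $3514.75. Plan pays $9754 − $3514.75 = $6239.25.
Claim 2 ($5862): 25% coinsurance on $5862 = $1465.50. Owner pays $1465.50; OOP now $4980.25. Insurer: $5862 − $1465.50 = $4396.50.
Claim 3 ($2713): deductible already satisfied, so owner's share is 25% × $2713 = $678.25. Adding that to $4980.25 gives $5658.50, past the $5300 cap; owner pays only $5300 − $4980.25 = $319.75. Plan pays $2713 − $319.75 = $2393.25.

$2393.25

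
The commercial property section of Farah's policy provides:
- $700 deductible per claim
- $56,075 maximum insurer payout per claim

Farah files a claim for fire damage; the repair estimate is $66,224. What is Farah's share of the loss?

After the deductible, $66,224 − $700 = $65,524 remains.
Since $65,524 > $56,075, the payout is capped at $56,075.
The business bears the rest of the original loss: $66,224 − $56,075 = $10,149.

$10,149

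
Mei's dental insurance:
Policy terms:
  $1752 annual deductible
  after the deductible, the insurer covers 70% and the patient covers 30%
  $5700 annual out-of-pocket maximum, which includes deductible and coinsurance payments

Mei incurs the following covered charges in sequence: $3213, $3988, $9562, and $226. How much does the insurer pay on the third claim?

$7248.70

Claim 1 — $3213: deductible takes $1752, $1461 remains; 30% of $1461 = $438.30. Patient pays $2190.30; OOP now $2190.30. Plan pays $3213 − $2190.30 = $1022.70.
Claim 2 — $3988: 30% coinsurance on $3988 = $1196.40. Cost to patient: $1196.40. OOP to date $3386.70. Plan pays $3988 − $1196.40 = $2791.60.
Claim 3 — $9562: 30% coinsurance on $9562 = $2868.60. OOP would hit $6255.30 > $5700, so the cap limits the patient to $5700 − $3386.70 = $2313.30. Plan pays $9562 − $2313.30 = $7248.70.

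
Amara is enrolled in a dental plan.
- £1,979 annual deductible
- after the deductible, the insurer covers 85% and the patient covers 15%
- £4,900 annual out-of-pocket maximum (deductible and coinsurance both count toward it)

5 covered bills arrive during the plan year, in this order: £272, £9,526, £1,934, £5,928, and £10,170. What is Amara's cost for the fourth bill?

£889.20

#1 (£272): fully absorbed by the deductible. Patient owes £272 (running OOP £272).
#2 (£9,526): £1,707 to deductible, leaving £7,819; 15% of £7,819 = £1,172.85. Patient pays £2,879.85; OOP now £3,151.85.
#3 (£1,934): deductible already satisfied, so patient's share is 15% × £1,934 = £290.10. Cost to patient: £290.10. OOP to date £3,441.95.
#4 (£5,928): deductible already satisfied, so patient's share is 15% × £5,928 = £889.20. Patient owes £889.20 (running OOP £4,331.15).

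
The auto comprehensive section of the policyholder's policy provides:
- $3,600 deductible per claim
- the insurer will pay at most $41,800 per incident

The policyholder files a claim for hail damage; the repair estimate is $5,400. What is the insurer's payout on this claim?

Less the $3,600 deductible: $5,400 − $3,600 = $1,800.
$1,800 ≤ $41,800, so the limit doesn't bind; insurer pays $1,800.

$1,800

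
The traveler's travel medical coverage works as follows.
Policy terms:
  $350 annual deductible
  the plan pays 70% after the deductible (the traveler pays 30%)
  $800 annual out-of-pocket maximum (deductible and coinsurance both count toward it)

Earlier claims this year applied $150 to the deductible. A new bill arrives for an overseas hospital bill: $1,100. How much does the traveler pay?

Deductible still to meet: $350 − $150 = $200.
The remaining $900 (= $1,100 − $200) moves to coinsurance.
Coinsurance: $900 × 30% = $270.
That puts the traveler's cost at $200 + $270 = $470 before any cap.
Year-to-date out-of-pocket becomes $150 + $470 = $620, still under the $800 maximum, so no cap applies.

$470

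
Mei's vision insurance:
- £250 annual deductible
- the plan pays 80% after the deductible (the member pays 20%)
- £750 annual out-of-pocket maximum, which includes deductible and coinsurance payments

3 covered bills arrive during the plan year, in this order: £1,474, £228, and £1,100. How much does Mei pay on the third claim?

Bill 1, £1,474: £250 finishes the deductible; £1,224 goes to coinsurance; coinsurance £1,224 × 20% = £244.80. Cost to member: £494.80. OOP to date £494.80.
Bill 2, £228: deductible met; 20% of £228 = £45.60. Member owes £45.60 (running OOP £540.40).
Bill 3, £1,100: deductible already satisfied, so member's share is 20% × £1,100 = £220. Adding that to £540.40 gives £760.40, past the £750 cap; member pays only £750 − £540.40 = £209.60.

£209.60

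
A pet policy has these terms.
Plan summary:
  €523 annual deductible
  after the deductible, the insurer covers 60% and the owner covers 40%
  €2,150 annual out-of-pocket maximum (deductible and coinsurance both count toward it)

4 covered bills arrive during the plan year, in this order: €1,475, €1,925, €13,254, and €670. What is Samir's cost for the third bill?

€476.20

#1 (€1,475): €523 to deductible, leaving €952; owner's 40% is €380.80. Cost to owner: €903.80. OOP to date €903.80.
#2 (€1,925): 40% coinsurance on €1,925 = €770. Owner pays €770; OOP now €1,673.80.
#3 (€13,254): 40% coinsurance on €13,254 = €5,301.60. Adding that to €1,673.80 gives €6,975.40, past the €2,150 cap; owner pays only €2,150 − €1,673.80 = €476.20.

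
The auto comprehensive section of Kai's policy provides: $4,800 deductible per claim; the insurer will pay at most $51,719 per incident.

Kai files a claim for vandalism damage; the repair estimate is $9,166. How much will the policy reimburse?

$4,366

Less the $4,800 deductible: $9,166 − $4,800 = $4,366.
That's under the $51,719 cap, so the insurer reimburses the full $4,366.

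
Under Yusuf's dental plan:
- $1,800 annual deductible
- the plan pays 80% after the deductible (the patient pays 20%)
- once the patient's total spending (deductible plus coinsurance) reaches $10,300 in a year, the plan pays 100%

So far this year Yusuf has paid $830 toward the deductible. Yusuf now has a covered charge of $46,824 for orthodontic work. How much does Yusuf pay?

$9,470

Deductible still to meet: $1,800 − $830 = $970.
After the $970 deductible portion, $46,824 − $970 = $45,854 is subject to coinsurance.
20% of $45,854 = $9,170.80 falls to the patient.
Patient responsibility before any cap: $970 + $9,170.80 = $10,140.80.
Adding $10,140.80 to the $830 already spent would give $10,970.80, which exceeds the $10,300 cap; the patient pays just $10,300 − $830 = $9,470.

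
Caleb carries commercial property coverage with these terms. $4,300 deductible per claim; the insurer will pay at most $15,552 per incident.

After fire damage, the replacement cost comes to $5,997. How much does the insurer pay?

After the deductible, $5,997 − $4,300 = $1,697 remains.
$1,697 ≤ $15,552, so the limit doesn't bind; insurer pays $1,697.

$1,697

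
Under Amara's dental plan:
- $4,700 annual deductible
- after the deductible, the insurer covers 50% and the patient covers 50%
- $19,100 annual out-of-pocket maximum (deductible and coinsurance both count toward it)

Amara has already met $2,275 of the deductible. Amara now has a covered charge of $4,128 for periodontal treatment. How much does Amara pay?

Remaining deductible: $4,700 − $2,275 = $2,425.
The remaining $1,703 (= $4,128 − $2,425) moves to coinsurance.
Coinsurance: $1,703 × 50% = $851.50.
Patient responsibility before any cap: $2,425 + $851.50 = $3,276.50.
Year-to-date out-of-pocket becomes $2,275 + $3,276.50 = $5,551.50, still under the $19,100 maximum, so no cap applies.

$3,276.50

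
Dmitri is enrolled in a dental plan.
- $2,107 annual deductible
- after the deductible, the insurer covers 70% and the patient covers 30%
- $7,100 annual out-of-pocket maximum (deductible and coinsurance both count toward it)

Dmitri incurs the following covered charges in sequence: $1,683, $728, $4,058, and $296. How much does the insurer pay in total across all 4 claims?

$3,260.60

Bill 1, $1,683: all of it applies to the deductible. Patient owes $1,683 (running OOP $1,683). Insurer: $1,683 − $1,683 = $0.
Bill 2, $728: $424 finishes the deductible; $304 goes to coinsurance; coinsurance $304 × 30% = $91.20. Cost to patient: $515.20. OOP to date $2,198.20. Plan pays $728 − $515.20 = $212.80.
Bill 3, $4,058: deductible met; 30% of $4,058 = $1,217.40. Patient owes $1,217.40 (running OOP $3,415.60). Plan pays $4,058 − $1,217.40 = $2,840.60.
Bill 4, $296: deductible met; 30% of $296 = $88.80. Patient pays $88.80; OOP now $3,504.40. Insurer: $296 − $88.80 = $207.20.
Insurer total: $0 + $212.80 + $2,840.60 + $207.20 = $3,260.60.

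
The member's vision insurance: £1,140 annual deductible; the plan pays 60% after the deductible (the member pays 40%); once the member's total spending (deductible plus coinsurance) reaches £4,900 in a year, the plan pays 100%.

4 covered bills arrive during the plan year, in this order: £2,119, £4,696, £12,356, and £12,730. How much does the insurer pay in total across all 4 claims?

£27,001

Bill 1, £2,119: £1,140 to deductible, leaving £979; member's 40% is £391.60. Member pays £1,531.60; OOP now £1,531.60. Plan pays £2,119 − £1,531.60 = £587.40.
Bill 2, £4,696: deductible already satisfied, so member's share is 40% × £4,696 = £1,878.40. Member owes £1,878.40 (running OOP £3,410). Insurer: £4,696 − £1,878.40 = £2,817.60.
Bill 3, £12,356: 40% coinsurance on £12,356 = £4,942.40. Adding that to £3,410 gives £8,352.40, past the £4,900 cap; member pays only £4,900 − £3,410 = £1,490. Insurer: £12,356 − £1,490 = £10,866.
Bill 4, £12,730: deductible already satisfied, so member's share is 40% × £12,730 = £5,092. OOP would hit £9,992 > £4,900, so the cap limits the member to £4,900 − £4,900 = £0. Plan pays £12,730 − £0 = £12,730.
Insurer total = bills − member's total = £31,901 − £4,900 = £27,001.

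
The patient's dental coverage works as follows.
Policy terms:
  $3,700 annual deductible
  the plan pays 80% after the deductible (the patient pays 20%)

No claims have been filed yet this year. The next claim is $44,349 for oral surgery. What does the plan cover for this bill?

Deductible not yet touched, so the first $3,700 of the bill goes to the deductible.
That leaves $44,349 − $3,700 = $40,649 for coinsurance.
Coinsurance: $40,649 × 20% = $8,129.80.
So the patient owes $3,700 + $8,129.80 = $11,829.80.
The plan picks up $44,349 − $11,829.80 = $32,519.20.

$32,519.20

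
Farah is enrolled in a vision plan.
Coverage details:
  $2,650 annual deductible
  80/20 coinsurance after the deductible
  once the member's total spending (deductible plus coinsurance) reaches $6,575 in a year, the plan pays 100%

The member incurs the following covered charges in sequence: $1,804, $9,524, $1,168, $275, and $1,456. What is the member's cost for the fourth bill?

Claim 1 — $1,804: entire amount goes to the deductible. Member owes $1,804 (running OOP $1,804).
Claim 2 — $9,524: $846 to deductible, leaving $8,678; coinsurance $8,678 × 20% = $1,735.60. Member pays $2,581.60; OOP now $4,385.60.
Claim 3 — $1,168: deductible met; 20% of $1,168 = $233.60. Cost to member: $233.60. OOP to date $4,619.20.
Claim 4 — $275: deductible met; 20% of $275 = $55. Member pays $55; OOP now $4,674.20.

$55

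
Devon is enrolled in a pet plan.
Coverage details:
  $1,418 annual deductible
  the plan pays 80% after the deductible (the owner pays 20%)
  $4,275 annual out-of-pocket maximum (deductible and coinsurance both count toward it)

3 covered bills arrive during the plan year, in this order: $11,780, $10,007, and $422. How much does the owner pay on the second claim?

#1 ($11,780): $1,418 finishes the deductible; $10,362 goes to coinsurance; 20% of $10,362 = $2,072.40. Cost to owner: $3,490.40. OOP to date $3,490.40.
#2 ($10,007): deductible already satisfied, so owner's share is 20% × $10,007 = $2,001.40. OOP would hit $5,491.80 > $4,275, so the cap limits the owner to $4,275 − $3,490.40 = $784.60.

$784.60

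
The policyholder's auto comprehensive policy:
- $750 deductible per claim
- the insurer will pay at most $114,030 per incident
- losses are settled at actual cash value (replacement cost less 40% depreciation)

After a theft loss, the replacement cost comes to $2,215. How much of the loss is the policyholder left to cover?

Depreciate 40%: the covered value is $2,215 × 0.6 = $1,329.
Subtract the deductible: $1,329 − $750 = $579.
$579 ≤ $114,030, so the limit doesn't bind; insurer pays $579.
Policyholder's share is the uncovered remainder: $2,215 − $579 = $1,636.

$1,636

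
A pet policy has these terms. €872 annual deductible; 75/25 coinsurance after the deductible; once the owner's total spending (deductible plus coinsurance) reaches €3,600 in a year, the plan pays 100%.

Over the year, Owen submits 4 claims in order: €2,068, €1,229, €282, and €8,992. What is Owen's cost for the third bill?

#1 (€2,068): €872 finishes the deductible; €1,196 goes to coinsurance; coinsurance €1,196 × 25% = €299. Owner pays €1,171; OOP now €1,171.
#2 (€1,229): deductible already satisfied, so owner's share is 25% × €1,229 = €307.25. Cost to owner: €307.25. OOP to date €1,478.25.
#3 (€282): 25% coinsurance on €282 = €70.50. Owner owes €70.50 (running OOP €1,548.75).

€70.50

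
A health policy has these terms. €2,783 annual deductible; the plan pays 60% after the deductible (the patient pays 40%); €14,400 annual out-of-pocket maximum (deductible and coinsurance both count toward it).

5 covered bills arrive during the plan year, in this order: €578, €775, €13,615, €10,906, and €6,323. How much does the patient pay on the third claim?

Claim 1 — €578: fully absorbed by the deductible. Patient pays €578; OOP now €578.
Claim 2 — €775: entire amount goes to the deductible. Patient owes €775 (running OOP €1,353).
Claim 3 — €13,615: €1,430 finishes the deductible; €12,185 goes to coinsurance; coinsurance €12,185 × 40% = €4,874. Patient owes €6,304 (running OOP €7,657).

€6,304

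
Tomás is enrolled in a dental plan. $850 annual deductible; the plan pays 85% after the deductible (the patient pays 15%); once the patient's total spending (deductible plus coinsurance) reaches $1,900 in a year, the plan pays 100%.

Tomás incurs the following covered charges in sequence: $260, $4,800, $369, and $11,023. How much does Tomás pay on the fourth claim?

#1 ($260): all of it applies to the deductible. Cost to patient: $260. OOP to date $260.
#2 ($4,800): $590 to deductible, leaving $4,210; 15% of $4,210 = $631.50. Patient owes $1,221.50 (running OOP $1,481.50).
#3 ($369): deductible already satisfied, so patient's share is 15% × $369 = $55.35. Cost to patient: $55.35. OOP to date $1,536.85.
#4 ($11,023): deductible met; 15% of $11,023 = $1,653.45. That would push OOP to $3,190.30, over the $1,900 cap, so patient pays $1,900 − $1,536.85 = $363.15.

$363.15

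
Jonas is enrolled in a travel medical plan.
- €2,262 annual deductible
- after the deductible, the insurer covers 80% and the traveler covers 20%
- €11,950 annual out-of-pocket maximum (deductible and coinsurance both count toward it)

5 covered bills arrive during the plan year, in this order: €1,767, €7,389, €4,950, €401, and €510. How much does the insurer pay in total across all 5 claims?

€10,204

Claim 1 (€1,767): all of it applies to the deductible. Cost to traveler: €1,767. OOP to date €1,767. Plan pays €1,767 − €1,767 = €0.
Claim 2 (€7,389): €495 to deductible, leaving €6,894; coinsurance €6,894 × 20% = €1,378.80. Traveler owes €1,873.80 (running OOP €3,640.80). Plan pays €7,389 − €1,873.80 = €5,515.20.
Claim 3 (€4,950): 20% coinsurance on €4,950 = €990. Traveler pays €990; OOP now €4,630.80. Plan pays €4,950 − €990 = €3,960.
Claim 4 (€401): 20% coinsurance on €401 = €80.20. Traveler pays €80.20; OOP now €4,711. Insurer: €401 − €80.20 = €320.80.
Claim 5 (€510): deductible already satisfied, so traveler's share is 20% × €510 = €102. Cost to traveler: €102. OOP to date €4,813. Plan pays €510 − €102 = €408.
Insurer total: €0 + €5,515.20 + €3,960 + €320.80 + €408 = €10,204.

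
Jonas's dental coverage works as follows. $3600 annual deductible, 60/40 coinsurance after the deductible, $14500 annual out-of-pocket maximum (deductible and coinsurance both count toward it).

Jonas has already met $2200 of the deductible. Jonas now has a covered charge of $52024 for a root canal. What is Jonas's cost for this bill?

Remaining deductible: $3600 − $2200 = $1400.
The remaining $50624 (= $52024 − $1400) moves to coinsurance.
40% of $50624 = $20249.60 falls to the patient.
Patient responsibility before any cap: $1400 + $20249.60 = $21649.60.
Adding $21649.60 to the $2200 already spent would give $23849.60, which exceeds the $14500 cap; the patient pays just $14500 − $2200 = $12300.

$12300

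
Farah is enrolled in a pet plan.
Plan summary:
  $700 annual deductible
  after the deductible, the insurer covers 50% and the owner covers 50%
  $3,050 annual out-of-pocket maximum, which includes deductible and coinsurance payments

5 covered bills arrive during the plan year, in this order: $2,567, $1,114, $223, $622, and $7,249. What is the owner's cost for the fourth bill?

$311

#1 ($2,567): deductible takes $700, $1,867 remains; 50% of $1,867 = $933.50. Owner pays $1,633.50; OOP now $1,633.50.
#2 ($1,114): 50% coinsurance on $1,114 = $557. Owner owes $557 (running OOP $2,190.50).
#3 ($223): deductible already satisfied, so owner's share is 50% × $223 = $111.50. Owner owes $111.50 (running OOP $2,302).
#4 ($622): deductible met; 50% of $622 = $311. Cost to owner: $311. OOP to date $2,613.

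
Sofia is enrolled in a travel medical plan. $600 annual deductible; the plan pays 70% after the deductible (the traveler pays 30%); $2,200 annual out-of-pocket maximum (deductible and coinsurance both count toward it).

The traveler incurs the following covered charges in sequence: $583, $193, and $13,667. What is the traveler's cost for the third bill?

$1,547.20

Claim 1 — $583: fully absorbed by the deductible. Cost to traveler: $583. OOP to date $583.
Claim 2 — $193: $17 to deductible, leaving $176; coinsurance $176 × 30% = $52.80. Traveler owes $69.80 (running OOP $652.80).
Claim 3 — $13,667: deductible already satisfied, so traveler's share is 30% × $13,667 = $4,100.10. Adding that to $652.80 gives $4,752.90, past the $2,200 cap; traveler pays only $2,200 − $652.80 = $1,547.20.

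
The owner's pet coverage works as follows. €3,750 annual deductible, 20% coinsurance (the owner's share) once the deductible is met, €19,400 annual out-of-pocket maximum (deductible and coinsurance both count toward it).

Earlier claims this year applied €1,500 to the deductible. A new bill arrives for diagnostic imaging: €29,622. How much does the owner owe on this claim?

€7,724.40

Deductible still to meet: €3,750 − €1,500 = €2,250.
That leaves €29,622 − €2,250 = €27,372 for coinsurance.
Owner's 20% share of €27,372 is €5,474.40.
Owner responsibility before any cap: €2,250 + €5,474.40 = €7,724.40.
Total out-of-pocket so far would be €1,500 + €7,724.40 = €9,224.40, below the €19,400 cap — no reduction.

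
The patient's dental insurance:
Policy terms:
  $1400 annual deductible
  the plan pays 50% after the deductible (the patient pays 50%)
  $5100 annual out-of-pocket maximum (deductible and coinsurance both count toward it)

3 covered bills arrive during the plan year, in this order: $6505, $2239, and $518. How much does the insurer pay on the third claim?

Bill 1, $6505: $1400 finishes the deductible; $5105 goes to coinsurance; 50% of $5105 = $2552.50. Patient pays $3952.50; OOP now $3952.50. Plan pays $6505 − $3952.50 = $2552.50.
Bill 2, $2239: deductible already satisfied, so patient's share is 50% × $2239 = $1119.50. Cost to patient: $1119.50. OOP to date $5072. Insurer: $2239 − $1119.50 = $1119.50.
Bill 3, $518: deductible met; 50% of $518 = $259. Adding that to $5072 gives $5331, past the $5100 cap; patient pays only $5100 − $5072 = $28. Insurer: $518 − $28 = $490.

$490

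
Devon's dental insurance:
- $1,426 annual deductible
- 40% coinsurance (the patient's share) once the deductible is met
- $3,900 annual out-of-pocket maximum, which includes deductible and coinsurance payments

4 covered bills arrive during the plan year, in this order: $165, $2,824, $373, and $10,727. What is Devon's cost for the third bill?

Bill 1, $165: all of it applies to the deductible. Cost to patient: $165. OOP to date $165.
Bill 2, $2,824: $1,261 finishes the deductible; $1,563 goes to coinsurance; 40% of $1,563 = $625.20. Patient pays $1,886.20; OOP now $2,051.20.
Bill 3, $373: 40% coinsurance on $373 = $149.20. Patient owes $149.20 (running OOP $2,200.40).

$149.20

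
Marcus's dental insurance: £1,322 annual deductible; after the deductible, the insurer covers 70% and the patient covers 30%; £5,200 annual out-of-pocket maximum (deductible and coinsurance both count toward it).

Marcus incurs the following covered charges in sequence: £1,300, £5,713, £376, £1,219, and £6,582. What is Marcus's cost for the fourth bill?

£365.70

Bill 1, £1,300: fully absorbed by the deductible. Patient owes £1,300 (running OOP £1,300).
Bill 2, £5,713: £22 finishes the deductible; £5,691 goes to coinsurance; coinsurance £5,691 × 30% = £1,707.30. Cost to patient: £1,729.30. OOP to date £3,029.30.
Bill 3, £376: 30% coinsurance on £376 = £112.80. Cost to patient: £112.80. OOP to date £3,142.10.
Bill 4, £1,219: deductible met; 30% of £1,219 = £365.70. Patient owes £365.70 (running OOP £3,507.80).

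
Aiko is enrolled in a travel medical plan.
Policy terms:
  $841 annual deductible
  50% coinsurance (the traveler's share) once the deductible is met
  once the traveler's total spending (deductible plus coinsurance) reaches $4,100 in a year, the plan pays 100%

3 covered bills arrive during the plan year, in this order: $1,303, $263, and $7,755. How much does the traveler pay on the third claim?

Claim 1 ($1,303): $841 to deductible, leaving $462; 50% of $462 = $231. Traveler owes $1,072 (running OOP $1,072).
Claim 2 ($263): deductible already satisfied, so traveler's share is 50% × $263 = $131.50. Traveler owes $131.50 (running OOP $1,203.50).
Claim 3 ($7,755): 50% coinsurance on $7,755 = $3,877.50. That would push OOP to $5,081, over the $4,100 cap, so traveler pays $4,100 − $1,203.50 = $2,896.50.

$2,896.50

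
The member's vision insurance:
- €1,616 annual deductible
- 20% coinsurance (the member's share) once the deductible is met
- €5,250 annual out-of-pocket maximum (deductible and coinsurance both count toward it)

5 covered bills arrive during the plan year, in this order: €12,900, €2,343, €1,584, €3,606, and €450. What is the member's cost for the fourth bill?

€591.80

Claim 1 (€12,900): deductible takes €1,616, €11,284 remains; 20% of €11,284 = €2,256.80. Cost to member: €3,872.80. OOP to date €3,872.80.
Claim 2 (€2,343): deductible already satisfied, so member's share is 20% × €2,343 = €468.60. Member owes €468.60 (running OOP €4,341.40).
Claim 3 (€1,584): deductible already satisfied, so member's share is 20% × €1,584 = €316.80. Cost to member: €316.80. OOP to date €4,658.20.
Claim 4 (€3,606): deductible met; 20% of €3,606 = €721.20. OOP would hit €5,379.40 > €5,250, so the cap limits the member to €5,250 − €4,658.20 = €591.80.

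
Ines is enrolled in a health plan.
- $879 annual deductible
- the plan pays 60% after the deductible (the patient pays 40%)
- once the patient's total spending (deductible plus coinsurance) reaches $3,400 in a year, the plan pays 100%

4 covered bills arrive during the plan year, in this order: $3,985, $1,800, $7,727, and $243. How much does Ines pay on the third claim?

$558.60

Bill 1, $3,985: $879 to deductible, leaving $3,106; coinsurance $3,106 × 40% = $1,242.40. Cost to patient: $2,121.40. OOP to date $2,121.40.
Bill 2, $1,800: deductible met; 40% of $1,800 = $720. Patient pays $720; OOP now $2,841.40.
Bill 3, $7,727: deductible met; 40% of $7,727 = $3,090.80. Adding that to $2,841.40 gives $5,932.20, past the $3,400 cap; patient pays only $3,400 − $2,841.40 = $558.60.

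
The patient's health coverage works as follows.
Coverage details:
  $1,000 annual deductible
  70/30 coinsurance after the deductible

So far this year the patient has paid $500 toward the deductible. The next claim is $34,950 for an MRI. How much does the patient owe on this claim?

Remaining deductible: $1,000 − $500 = $500.
The remaining $34,450 (= $34,950 − $500) moves to coinsurance.
Patient's 30% share of $34,450 is $10,335.
Patient responsibility: $500 + $10,335 = $10,835.

$10,835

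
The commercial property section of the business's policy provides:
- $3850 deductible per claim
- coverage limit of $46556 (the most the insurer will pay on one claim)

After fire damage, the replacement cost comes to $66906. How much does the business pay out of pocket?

$20350

Less the $3850 deductible: $66906 − $3850 = $63056.
$63056 exceeds the $46556 limit, so the insurer pays the limit: $46556.
Business's share is the uncovered remainder: $66906 − $46556 = $20350.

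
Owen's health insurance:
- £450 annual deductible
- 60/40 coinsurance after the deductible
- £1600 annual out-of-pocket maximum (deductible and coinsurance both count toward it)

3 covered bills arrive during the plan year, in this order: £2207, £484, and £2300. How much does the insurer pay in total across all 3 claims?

#1 (£2207): £450 finishes the deductible; £1757 goes to coinsurance; patient's 40% is £702.80. Cost to patient: £1152.80. OOP to date £1152.80. Plan pays £2207 − £1152.80 = £1054.20.
#2 (£484): deductible already satisfied, so patient's share is 40% × £484 = £193.60. Patient owes £193.60 (running OOP £1346.40). Insurer: £484 − £193.60 = £290.40.
#3 (£2300): deductible already satisfied, so patient's share is 40% × £2300 = £920. That would push OOP to £2266.40, over the £1600 cap, so patient pays £1600 − £1346.40 = £253.60. Insurer: £2300 − £253.60 = £2046.40.
Insurer total: £1054.20 + £290.40 + £2046.40 = £3391.

£3391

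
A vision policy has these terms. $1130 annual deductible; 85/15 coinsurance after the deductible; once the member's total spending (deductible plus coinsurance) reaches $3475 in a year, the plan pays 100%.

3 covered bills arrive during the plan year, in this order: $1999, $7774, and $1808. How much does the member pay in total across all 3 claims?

$2697.65

Claim 1 — $1999: $1130 finishes the deductible; $869 goes to coinsurance; member's 15% is $130.35. Cost to member: $1260.35. OOP to date $1260.35.
Claim 2 — $7774: 15% coinsurance on $7774 = $1166.10. Cost to member: $1166.10. OOP to date $2426.45.
Claim 3 — $1808: deductible already satisfied, so member's share is 15% × $1808 = $271.20. Cost to member: $271.20. OOP to date $2697.65.
Total paid by the member: $1260.35 + $1166.10 + $271.20 = $2697.65.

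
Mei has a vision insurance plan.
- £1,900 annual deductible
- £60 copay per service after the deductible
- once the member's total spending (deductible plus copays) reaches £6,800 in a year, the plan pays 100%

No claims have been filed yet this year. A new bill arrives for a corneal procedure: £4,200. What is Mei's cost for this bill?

£1,960

The full £1,900 deductible is still open; £1,900 of this bill applies to it.
After the £1,900 deductible portion, £4,200 − £1,900 = £2,300 is subject to the copay.
Copay on this service: £60.
So the member owes £1,900 + £60 = £1,960 before any cap.
Cumulative spending £0 + £1,960 = £1,960 stays under the £6,800 maximum.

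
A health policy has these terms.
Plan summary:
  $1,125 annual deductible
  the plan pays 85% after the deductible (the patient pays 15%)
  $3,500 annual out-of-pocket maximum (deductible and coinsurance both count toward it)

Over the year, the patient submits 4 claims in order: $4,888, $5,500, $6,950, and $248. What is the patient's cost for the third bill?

$985.55

Bill 1, $4,888: $1,125 to deductible, leaving $3,763; coinsurance $3,763 × 15% = $564.45. Patient owes $1,689.45 (running OOP $1,689.45).
Bill 2, $5,500: 15% coinsurance on $5,500 = $825. Patient owes $825 (running OOP $2,514.45).
Bill 3, $6,950: 15% coinsurance on $6,950 = $1,042.50. Adding that to $2,514.45 gives $3,556.95, past the $3,500 cap; patient pays only $3,500 − $2,514.45 = $985.55.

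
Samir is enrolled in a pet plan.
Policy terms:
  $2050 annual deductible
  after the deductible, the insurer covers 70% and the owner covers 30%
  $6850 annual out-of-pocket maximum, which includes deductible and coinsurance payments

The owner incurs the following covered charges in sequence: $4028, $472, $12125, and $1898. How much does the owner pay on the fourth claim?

Claim 1 ($4028): deductible takes $2050, $1978 remains; owner's 30% is $593.40. Owner pays $2643.40; OOP now $2643.40.
Claim 2 ($472): deductible met; 30% of $472 = $141.60. Owner owes $141.60 (running OOP $2785).
Claim 3 ($12125): deductible met; 30% of $12125 = $3637.50. Cost to owner: $3637.50. OOP to date $6422.50.
Claim 4 ($1898): deductible already satisfied, so owner's share is 30% × $1898 = $569.40. Adding that to $6422.50 gives $6991.90, past the $6850 cap; owner pays only $6850 − $6422.50 = $427.50.

$427.50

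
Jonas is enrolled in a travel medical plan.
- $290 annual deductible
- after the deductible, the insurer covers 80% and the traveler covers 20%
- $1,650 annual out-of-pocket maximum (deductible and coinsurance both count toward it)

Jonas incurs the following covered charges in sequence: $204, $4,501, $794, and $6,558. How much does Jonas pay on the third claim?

Claim 1 — $204: fully absorbed by the deductible. Traveler owes $204 (running OOP $204).
Claim 2 — $4,501: $86 to deductible, leaving $4,415; 20% of $4,415 = $883. Cost to traveler: $969. OOP to date $1,173.
Claim 3 — $794: deductible met; 20% of $794 = $158.80. Traveler owes $158.80 (running OOP $1,331.80).

$158.80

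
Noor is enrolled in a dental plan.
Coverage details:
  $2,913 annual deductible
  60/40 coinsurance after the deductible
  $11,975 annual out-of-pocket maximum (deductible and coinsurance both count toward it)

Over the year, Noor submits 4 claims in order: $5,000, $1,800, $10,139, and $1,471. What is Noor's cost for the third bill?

Claim 1 ($5,000): $2,913 to deductible, leaving $2,087; patient's 40% is $834.80. Cost to patient: $3,747.80. OOP to date $3,747.80.
Claim 2 ($1,800): deductible met; 40% of $1,800 = $720. Cost to patient: $720. OOP to date $4,467.80.
Claim 3 ($10,139): deductible already satisfied, so patient's share is 40% × $10,139 = $4,055.60. Patient owes $4,055.60 (running OOP $8,523.40).

$4,055.60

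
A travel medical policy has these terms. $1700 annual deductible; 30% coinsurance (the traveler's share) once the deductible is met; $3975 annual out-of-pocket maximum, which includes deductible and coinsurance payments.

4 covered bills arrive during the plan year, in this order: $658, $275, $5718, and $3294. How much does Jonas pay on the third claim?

$2252.30

#1 ($658): all of it applies to the deductible. Cost to traveler: $658. OOP to date $658.
#2 ($275): fully absorbed by the deductible. Traveler pays $275; OOP now $933.
#3 ($5718): $767 finishes the deductible; $4951 goes to coinsurance; coinsurance $4951 × 30% = $1485.30. Traveler owes $2252.30 (running OOP $3185.30).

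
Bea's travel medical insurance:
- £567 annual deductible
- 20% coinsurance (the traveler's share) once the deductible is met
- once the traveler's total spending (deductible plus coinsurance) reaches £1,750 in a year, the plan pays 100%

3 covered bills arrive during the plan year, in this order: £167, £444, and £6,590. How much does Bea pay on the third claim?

£1,174.20

#1 (£167): all of it applies to the deductible. Traveler owes £167 (running OOP £167).
#2 (£444): £400 finishes the deductible; £44 goes to coinsurance; 20% of £44 = £8.80. Traveler owes £408.80 (running OOP £575.80).
#3 (£6,590): deductible already satisfied, so traveler's share is 20% × £6,590 = £1,318. Adding that to £575.80 gives £1,893.80, past the £1,750 cap; traveler pays only £1,750 − £575.80 = £1,174.20.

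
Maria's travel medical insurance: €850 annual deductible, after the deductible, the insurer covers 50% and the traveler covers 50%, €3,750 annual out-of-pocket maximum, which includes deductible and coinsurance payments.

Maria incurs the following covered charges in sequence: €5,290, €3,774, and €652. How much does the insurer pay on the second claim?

Bill 1, €5,290: €850 finishes the deductible; €4,440 goes to coinsurance; traveler's 50% is €2,220. Cost to traveler: €3,070. OOP to date €3,070. Insurer: €5,290 − €3,070 = €2,220.
Bill 2, €3,774: 50% coinsurance on €3,774 = €1,887. That would push OOP to €4,957, over the €3,750 cap, so traveler pays €3,750 − €3,070 = €680. Plan pays €3,774 − €680 = €3,094.

€3,094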